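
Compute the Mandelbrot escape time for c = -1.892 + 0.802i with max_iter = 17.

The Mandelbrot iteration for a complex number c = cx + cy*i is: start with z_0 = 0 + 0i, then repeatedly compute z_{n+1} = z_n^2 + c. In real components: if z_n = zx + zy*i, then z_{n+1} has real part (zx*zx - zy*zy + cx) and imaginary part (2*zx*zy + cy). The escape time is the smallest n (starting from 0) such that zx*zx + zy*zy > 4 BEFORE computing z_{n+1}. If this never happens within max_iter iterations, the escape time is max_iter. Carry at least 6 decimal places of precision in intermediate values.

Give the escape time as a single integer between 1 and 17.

Answer: 1

Derivation:
z_0 = 0 + 0i, c = -1.8920 + 0.8020i
Iter 1: z = -1.8920 + 0.8020i, |z|^2 = 4.2229
Escaped at iteration 1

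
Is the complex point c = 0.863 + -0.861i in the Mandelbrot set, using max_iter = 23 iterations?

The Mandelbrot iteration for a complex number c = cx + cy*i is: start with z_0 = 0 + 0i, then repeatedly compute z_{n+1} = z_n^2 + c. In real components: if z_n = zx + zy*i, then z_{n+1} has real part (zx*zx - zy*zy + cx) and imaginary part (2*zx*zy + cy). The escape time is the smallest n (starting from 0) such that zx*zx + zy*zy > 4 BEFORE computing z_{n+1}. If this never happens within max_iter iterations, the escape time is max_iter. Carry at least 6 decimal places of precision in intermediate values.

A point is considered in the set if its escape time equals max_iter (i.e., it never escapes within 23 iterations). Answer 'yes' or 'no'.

z_0 = 0 + 0i, c = 0.8630 + -0.8610i
Iter 1: z = 0.8630 + -0.8610i, |z|^2 = 1.4861
Iter 2: z = 0.8664 + -2.3471i, |z|^2 = 6.2595
Escaped at iteration 2

Answer: no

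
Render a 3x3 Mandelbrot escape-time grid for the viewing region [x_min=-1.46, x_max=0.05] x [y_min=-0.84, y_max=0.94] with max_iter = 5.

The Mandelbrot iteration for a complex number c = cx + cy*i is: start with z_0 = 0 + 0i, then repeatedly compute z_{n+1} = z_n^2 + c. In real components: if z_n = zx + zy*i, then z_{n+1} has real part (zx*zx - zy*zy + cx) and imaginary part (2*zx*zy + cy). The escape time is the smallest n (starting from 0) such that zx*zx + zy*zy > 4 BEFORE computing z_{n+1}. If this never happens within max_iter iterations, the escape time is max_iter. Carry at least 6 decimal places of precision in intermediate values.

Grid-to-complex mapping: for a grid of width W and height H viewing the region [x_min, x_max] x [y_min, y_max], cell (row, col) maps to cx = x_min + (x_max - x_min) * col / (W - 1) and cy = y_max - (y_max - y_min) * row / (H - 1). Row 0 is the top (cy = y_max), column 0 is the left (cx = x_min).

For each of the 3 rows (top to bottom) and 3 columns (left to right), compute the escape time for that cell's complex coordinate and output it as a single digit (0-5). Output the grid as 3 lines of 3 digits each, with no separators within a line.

(row=0, col=0): c = -1.4600 + 0.9400i → escape time 3
(row=0, col=1): c = -0.7050 + 0.9400i → escape time 4
(row=0, col=2): c = 0.0500 + 0.9400i → escape time 5
(row=1, col=0): c = -1.4600 + 0.0500i → escape time 5
(row=1, col=1): c = -0.7050 + 0.0500i → escape time 5
(row=1, col=2): c = 0.0500 + 0.0500i → escape time 5
(row=2, col=0): c = -1.4600 + -0.8400i → escape time 3
(row=2, col=1): c = -0.7050 + -0.8400i → escape time 4
(row=2, col=2): c = 0.0500 + -0.8400i → escape time 5

Answer: 345
555
345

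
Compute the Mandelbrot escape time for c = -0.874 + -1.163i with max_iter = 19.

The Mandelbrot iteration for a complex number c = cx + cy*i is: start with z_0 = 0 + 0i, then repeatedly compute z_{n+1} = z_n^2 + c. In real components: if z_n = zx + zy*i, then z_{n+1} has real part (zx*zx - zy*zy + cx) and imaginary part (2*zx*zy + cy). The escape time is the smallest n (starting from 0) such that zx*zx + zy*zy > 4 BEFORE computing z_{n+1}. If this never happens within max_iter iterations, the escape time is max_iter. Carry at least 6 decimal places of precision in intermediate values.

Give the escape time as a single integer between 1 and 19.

z_0 = 0 + 0i, c = -0.8740 + -1.1630i
Iter 1: z = -0.8740 + -1.1630i, |z|^2 = 2.1164
Iter 2: z = -1.4627 + 0.8699i, |z|^2 = 2.8962
Iter 3: z = 0.5087 + -3.7079i, |z|^2 = 14.0070
Escaped at iteration 3

Answer: 3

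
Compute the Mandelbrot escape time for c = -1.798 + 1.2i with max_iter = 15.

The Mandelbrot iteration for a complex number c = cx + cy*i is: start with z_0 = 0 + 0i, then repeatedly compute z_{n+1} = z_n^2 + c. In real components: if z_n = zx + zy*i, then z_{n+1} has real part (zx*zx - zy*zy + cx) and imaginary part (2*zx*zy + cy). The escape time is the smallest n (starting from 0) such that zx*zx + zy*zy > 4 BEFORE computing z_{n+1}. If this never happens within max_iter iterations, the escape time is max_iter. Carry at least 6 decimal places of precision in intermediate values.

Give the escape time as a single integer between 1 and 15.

Answer: 1

Derivation:
z_0 = 0 + 0i, c = -1.7980 + 1.2000i
Iter 1: z = -1.7980 + 1.2000i, |z|^2 = 4.6728
Escaped at iteration 1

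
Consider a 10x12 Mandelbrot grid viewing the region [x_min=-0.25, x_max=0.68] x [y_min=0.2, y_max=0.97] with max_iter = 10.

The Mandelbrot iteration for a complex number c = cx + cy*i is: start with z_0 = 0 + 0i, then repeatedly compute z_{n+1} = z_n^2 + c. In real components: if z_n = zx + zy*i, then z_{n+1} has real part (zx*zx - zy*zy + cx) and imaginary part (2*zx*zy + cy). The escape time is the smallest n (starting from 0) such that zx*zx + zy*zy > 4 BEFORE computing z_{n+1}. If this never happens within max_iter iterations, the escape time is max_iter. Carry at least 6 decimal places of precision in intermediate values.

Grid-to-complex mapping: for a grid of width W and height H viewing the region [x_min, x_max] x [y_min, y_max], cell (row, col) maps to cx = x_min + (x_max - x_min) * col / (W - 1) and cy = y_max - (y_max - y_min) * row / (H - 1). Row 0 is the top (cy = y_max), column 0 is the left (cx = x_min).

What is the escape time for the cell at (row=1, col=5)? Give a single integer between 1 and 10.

Answer: 4

Derivation:
z_0 = 0 + 0i, c = 0.2667 + 0.9000i
Iter 1: z = 0.2667 + 0.9000i, |z|^2 = 0.8811
Iter 2: z = -0.4722 + 1.3800i, |z|^2 = 2.1274
Iter 3: z = -1.4147 + -0.4033i, |z|^2 = 2.1642
Iter 4: z = 2.1055 + 2.0412i, |z|^2 = 8.5996
Escaped at iteration 4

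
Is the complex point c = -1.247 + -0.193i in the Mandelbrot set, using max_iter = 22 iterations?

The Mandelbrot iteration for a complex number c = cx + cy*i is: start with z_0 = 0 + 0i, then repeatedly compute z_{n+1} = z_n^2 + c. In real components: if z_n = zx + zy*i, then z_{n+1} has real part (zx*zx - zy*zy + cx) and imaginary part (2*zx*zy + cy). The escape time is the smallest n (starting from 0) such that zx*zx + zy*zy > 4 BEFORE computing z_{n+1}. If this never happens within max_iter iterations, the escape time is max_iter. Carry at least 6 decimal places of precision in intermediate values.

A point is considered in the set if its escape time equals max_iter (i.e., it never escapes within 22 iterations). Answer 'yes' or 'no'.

z_0 = 0 + 0i, c = -1.2470 + -0.1930i
Iter 1: z = -1.2470 + -0.1930i, |z|^2 = 1.5923
Iter 2: z = 0.2708 + 0.2883i, |z|^2 = 0.1565
Iter 3: z = -1.2568 + -0.0369i, |z|^2 = 1.5810
Iter 4: z = 0.3313 + -0.1004i, |z|^2 = 0.1198
Iter 5: z = -1.1473 + -0.2595i, |z|^2 = 1.3837
Iter 6: z = 0.0020 + 0.4024i, |z|^2 = 0.1620
Iter 7: z = -1.4090 + -0.1914i, |z|^2 = 2.0218
Iter 8: z = 0.7015 + 0.3462i, |z|^2 = 0.6120
Iter 9: z = -0.8747 + 0.2928i, |z|^2 = 0.8509
Iter 10: z = -0.5676 + -0.7052i, |z|^2 = 0.8194
Iter 11: z = -1.4221 + 0.6075i, |z|^2 = 2.3915
Iter 12: z = 0.4065 + -1.9208i, |z|^2 = 3.8547
Iter 13: z = -4.7713 + -1.7544i, |z|^2 = 25.8434
Escaped at iteration 13

Answer: no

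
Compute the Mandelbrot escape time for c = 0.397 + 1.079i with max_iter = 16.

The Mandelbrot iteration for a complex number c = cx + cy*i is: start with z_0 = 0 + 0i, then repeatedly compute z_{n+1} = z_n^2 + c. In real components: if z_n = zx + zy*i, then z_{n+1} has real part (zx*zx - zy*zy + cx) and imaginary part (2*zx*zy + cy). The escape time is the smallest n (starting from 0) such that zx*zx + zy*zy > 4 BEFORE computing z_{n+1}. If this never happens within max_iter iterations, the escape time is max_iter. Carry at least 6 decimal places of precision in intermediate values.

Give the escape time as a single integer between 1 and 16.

z_0 = 0 + 0i, c = 0.3970 + 1.0790i
Iter 1: z = 0.3970 + 1.0790i, |z|^2 = 1.3218
Iter 2: z = -0.6096 + 1.9357i, |z|^2 = 4.1187
Escaped at iteration 2

Answer: 2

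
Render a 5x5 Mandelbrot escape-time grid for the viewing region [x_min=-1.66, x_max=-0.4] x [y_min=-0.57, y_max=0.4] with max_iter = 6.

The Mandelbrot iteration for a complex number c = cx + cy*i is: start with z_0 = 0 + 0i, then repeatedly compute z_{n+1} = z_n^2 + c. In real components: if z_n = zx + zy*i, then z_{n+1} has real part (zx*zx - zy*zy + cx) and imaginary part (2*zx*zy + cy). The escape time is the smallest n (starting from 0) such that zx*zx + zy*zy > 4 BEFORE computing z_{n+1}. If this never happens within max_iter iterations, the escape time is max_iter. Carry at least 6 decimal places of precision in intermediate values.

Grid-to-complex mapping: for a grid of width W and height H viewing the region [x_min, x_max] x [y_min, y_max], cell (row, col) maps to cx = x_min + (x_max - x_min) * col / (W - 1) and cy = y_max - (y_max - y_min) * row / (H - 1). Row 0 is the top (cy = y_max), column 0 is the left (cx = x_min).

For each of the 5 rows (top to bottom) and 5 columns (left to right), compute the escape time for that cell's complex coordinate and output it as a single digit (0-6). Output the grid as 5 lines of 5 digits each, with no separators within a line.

(row=0, col=0): c = -1.6600 + 0.4000i → escape time 3
(row=0, col=1): c = -1.3450 + 0.4000i → escape time 5
(row=0, col=2): c = -1.0300 + 0.4000i → escape time 6
(row=0, col=3): c = -0.7150 + 0.4000i → escape time 6
(row=0, col=4): c = -0.4000 + 0.4000i → escape time 6
(row=1, col=0): c = -1.6600 + 0.1575i → escape time 5
(row=1, col=1): c = -1.3450 + 0.1575i → escape time 6
(row=1, col=2): c = -1.0300 + 0.1575i → escape time 6
(row=1, col=3): c = -0.7150 + 0.1575i → escape time 6
(row=1, col=4): c = -0.4000 + 0.1575i → escape time 6
(row=2, col=0): c = -1.6600 + -0.0850i → escape time 6
(row=2, col=1): c = -1.3450 + -0.0850i → escape time 6
(row=2, col=2): c = -1.0300 + -0.0850i → escape time 6
(row=2, col=3): c = -0.7150 + -0.0850i → escape time 6
(row=2, col=4): c = -0.4000 + -0.0850i → escape time 6
(row=3, col=0): c = -1.6600 + -0.3275i → escape time 4
(row=3, col=1): c = -1.3450 + -0.3275i → escape time 6
(row=3, col=2): c = -1.0300 + -0.3275i → escape time 6
(row=3, col=3): c = -0.7150 + -0.3275i → escape time 6
(row=3, col=4): c = -0.4000 + -0.3275i → escape time 6
(row=4, col=0): c = -1.6600 + -0.5700i → escape time 3
(row=4, col=1): c = -1.3450 + -0.5700i → escape time 3
(row=4, col=2): c = -1.0300 + -0.5700i → escape time 5
(row=4, col=3): c = -0.7150 + -0.5700i → escape time 6
(row=4, col=4): c = -0.4000 + -0.5700i → escape time 6

Answer: 35666
56666
66666
46666
33566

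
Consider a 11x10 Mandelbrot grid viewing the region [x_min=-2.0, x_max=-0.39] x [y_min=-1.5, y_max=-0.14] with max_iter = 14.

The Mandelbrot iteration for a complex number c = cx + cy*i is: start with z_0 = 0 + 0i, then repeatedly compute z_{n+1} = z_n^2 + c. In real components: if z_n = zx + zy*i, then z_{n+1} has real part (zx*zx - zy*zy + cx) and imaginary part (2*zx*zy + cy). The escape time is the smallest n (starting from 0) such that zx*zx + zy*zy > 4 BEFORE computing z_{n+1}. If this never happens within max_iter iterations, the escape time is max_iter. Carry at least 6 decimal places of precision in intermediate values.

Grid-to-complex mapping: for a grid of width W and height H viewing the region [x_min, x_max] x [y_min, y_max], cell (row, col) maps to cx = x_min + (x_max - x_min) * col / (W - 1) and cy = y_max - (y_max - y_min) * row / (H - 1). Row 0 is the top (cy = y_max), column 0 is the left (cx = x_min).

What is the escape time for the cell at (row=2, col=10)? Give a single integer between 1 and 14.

Answer: 14

Derivation:
z_0 = 0 + 0i, c = -0.3900 + -0.4422i
Iter 1: z = -0.3900 + -0.4422i, |z|^2 = 0.3477
Iter 2: z = -0.4335 + -0.0973i, |z|^2 = 0.1974
Iter 3: z = -0.2116 + -0.3579i, |z|^2 = 0.1728
Iter 4: z = -0.4733 + -0.2908i, |z|^2 = 0.3086
Iter 5: z = -0.2505 + -0.1670i, |z|^2 = 0.0906
Iter 6: z = -0.3551 + -0.3586i, |z|^2 = 0.2547
Iter 7: z = -0.3925 + -0.1876i, |z|^2 = 0.1892
Iter 8: z = -0.2711 + -0.2950i, |z|^2 = 0.1605
Iter 9: z = -0.4035 + -0.2822i, |z|^2 = 0.2425
Iter 10: z = -0.3068 + -0.2144i, |z|^2 = 0.1401
Iter 11: z = -0.3418 + -0.3106i, |z|^2 = 0.2133
Iter 12: z = -0.3696 + -0.2299i, |z|^2 = 0.1895
Iter 13: z = -0.3062 + -0.2723i, |z|^2 = 0.1679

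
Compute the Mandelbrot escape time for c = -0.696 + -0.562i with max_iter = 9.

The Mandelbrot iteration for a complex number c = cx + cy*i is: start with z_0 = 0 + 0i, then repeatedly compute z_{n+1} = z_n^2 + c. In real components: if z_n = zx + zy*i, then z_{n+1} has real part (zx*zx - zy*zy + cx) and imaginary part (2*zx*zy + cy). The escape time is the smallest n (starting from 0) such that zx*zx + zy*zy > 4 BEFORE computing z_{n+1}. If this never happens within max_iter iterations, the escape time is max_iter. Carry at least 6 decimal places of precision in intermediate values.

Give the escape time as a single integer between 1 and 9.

Answer: 6

Derivation:
z_0 = 0 + 0i, c = -0.6960 + -0.5620i
Iter 1: z = -0.6960 + -0.5620i, |z|^2 = 0.8003
Iter 2: z = -0.5274 + 0.2203i, |z|^2 = 0.3267
Iter 3: z = -0.4664 + -0.7944i, |z|^2 = 0.8485
Iter 4: z = -1.1096 + 0.1789i, |z|^2 = 1.2632
Iter 5: z = 0.5031 + -0.9591i, |z|^2 = 1.1730
Iter 6: z = -1.3627 + -1.5271i, |z|^2 = 4.1889
Escaped at iteration 6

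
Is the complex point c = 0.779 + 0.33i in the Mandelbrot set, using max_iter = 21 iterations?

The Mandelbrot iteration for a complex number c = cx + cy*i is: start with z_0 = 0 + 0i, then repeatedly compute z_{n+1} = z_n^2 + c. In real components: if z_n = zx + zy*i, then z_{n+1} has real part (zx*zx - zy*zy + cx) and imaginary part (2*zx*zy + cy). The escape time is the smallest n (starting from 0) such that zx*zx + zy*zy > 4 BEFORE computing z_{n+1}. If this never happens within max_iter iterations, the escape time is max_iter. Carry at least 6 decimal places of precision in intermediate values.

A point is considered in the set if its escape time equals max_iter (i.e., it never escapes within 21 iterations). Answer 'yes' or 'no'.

Answer: no

Derivation:
z_0 = 0 + 0i, c = 0.7790 + 0.3300i
Iter 1: z = 0.7790 + 0.3300i, |z|^2 = 0.7157
Iter 2: z = 1.2769 + 0.8441i, |z|^2 = 2.3432
Iter 3: z = 1.6970 + 2.4858i, |z|^2 = 9.0592
Escaped at iteration 3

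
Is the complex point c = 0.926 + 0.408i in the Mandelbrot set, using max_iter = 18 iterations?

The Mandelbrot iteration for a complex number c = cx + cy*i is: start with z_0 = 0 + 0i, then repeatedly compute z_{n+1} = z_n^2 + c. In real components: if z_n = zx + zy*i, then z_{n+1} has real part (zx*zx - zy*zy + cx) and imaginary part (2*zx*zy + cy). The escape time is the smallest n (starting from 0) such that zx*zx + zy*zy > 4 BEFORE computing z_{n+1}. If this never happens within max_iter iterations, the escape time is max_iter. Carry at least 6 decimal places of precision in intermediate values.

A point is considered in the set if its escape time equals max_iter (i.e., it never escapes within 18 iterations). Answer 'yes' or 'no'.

Answer: no

Derivation:
z_0 = 0 + 0i, c = 0.9260 + 0.4080i
Iter 1: z = 0.9260 + 0.4080i, |z|^2 = 1.0239
Iter 2: z = 1.6170 + 1.1636i, |z|^2 = 3.9687
Iter 3: z = 2.1867 + 4.1712i, |z|^2 = 22.1804
Escaped at iteration 3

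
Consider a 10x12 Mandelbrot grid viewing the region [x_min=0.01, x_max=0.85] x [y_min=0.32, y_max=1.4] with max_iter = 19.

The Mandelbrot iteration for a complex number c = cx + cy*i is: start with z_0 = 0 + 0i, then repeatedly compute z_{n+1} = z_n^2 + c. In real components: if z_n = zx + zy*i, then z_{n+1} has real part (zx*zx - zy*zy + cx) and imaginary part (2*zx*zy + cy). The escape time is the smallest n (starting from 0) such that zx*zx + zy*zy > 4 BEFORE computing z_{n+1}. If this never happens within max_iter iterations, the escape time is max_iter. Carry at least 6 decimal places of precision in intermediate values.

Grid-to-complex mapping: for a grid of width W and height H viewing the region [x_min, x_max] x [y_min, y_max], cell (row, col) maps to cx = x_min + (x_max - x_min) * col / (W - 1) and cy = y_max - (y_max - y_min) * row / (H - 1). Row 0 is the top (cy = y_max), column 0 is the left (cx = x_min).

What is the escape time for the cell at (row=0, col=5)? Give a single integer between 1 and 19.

z_0 = 0 + 0i, c = 0.4767 + 1.4000i
Iter 1: z = 0.4767 + 1.4000i, |z|^2 = 2.1872
Iter 2: z = -1.2561 + 2.7347i, |z|^2 = 9.0562
Escaped at iteration 2

Answer: 2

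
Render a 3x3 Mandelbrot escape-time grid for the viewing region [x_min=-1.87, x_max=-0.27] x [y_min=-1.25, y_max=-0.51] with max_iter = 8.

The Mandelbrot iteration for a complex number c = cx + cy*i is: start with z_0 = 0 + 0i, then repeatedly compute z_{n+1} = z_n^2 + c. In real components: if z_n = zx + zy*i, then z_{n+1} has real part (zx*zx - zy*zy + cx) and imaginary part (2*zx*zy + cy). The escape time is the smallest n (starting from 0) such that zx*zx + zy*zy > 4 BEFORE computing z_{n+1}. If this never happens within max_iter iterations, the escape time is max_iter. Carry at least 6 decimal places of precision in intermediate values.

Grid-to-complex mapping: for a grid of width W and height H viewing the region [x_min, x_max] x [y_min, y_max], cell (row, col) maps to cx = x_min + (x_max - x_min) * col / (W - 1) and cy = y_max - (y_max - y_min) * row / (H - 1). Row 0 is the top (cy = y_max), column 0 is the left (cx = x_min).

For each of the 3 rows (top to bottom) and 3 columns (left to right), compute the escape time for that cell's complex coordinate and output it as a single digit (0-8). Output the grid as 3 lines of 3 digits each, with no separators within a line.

(row=0, col=0): c = -1.8700 + -0.5100i → escape time 3
(row=0, col=1): c = -1.0700 + -0.5100i → escape time 5
(row=0, col=2): c = -0.2700 + -0.5100i → escape time 8
(row=1, col=0): c = -1.8700 + -0.8800i → escape time 1
(row=1, col=1): c = -1.0700 + -0.8800i → escape time 3
(row=1, col=2): c = -0.2700 + -0.8800i → escape time 8
(row=2, col=0): c = -1.8700 + -1.2500i → escape time 1
(row=2, col=1): c = -1.0700 + -1.2500i → escape time 2
(row=2, col=2): c = -0.2700 + -1.2500i → escape time 3

Answer: 358
138
123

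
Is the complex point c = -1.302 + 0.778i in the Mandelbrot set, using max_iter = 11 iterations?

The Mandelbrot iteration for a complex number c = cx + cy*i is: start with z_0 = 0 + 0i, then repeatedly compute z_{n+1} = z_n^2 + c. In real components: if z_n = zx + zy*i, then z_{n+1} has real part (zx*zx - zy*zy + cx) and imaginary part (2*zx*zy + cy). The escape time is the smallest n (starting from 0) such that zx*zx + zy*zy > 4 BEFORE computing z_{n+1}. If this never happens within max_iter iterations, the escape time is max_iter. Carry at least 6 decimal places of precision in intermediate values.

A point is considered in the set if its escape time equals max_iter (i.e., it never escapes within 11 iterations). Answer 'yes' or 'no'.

Answer: no

Derivation:
z_0 = 0 + 0i, c = -1.3020 + 0.7780i
Iter 1: z = -1.3020 + 0.7780i, |z|^2 = 2.3005
Iter 2: z = -0.2121 + -1.2479i, |z|^2 = 1.6023
Iter 3: z = -2.8143 + 1.3073i, |z|^2 = 9.6294
Escaped at iteration 3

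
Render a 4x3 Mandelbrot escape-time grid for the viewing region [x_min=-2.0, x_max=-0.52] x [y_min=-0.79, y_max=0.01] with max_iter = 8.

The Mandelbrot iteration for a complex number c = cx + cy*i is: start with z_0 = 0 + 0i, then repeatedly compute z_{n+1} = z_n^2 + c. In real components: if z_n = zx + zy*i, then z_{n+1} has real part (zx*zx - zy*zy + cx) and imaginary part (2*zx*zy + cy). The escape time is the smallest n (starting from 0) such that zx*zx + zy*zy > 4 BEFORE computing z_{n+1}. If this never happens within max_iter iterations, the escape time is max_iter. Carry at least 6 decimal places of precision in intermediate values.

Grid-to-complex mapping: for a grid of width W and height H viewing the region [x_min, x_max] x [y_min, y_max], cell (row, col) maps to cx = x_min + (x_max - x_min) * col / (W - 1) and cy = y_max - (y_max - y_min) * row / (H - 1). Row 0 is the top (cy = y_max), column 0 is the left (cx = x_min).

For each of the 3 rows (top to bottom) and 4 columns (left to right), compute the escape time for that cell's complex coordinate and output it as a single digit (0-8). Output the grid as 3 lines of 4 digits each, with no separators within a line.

(row=0, col=0): c = -2.0000 + 0.0100i → escape time 1
(row=0, col=1): c = -1.5067 + 0.0100i → escape time 8
(row=0, col=2): c = -1.0133 + 0.0100i → escape time 8
(row=0, col=3): c = -0.5200 + 0.0100i → escape time 8
(row=1, col=0): c = -2.0000 + -0.3900i → escape time 1
(row=1, col=1): c = -1.5067 + -0.3900i → escape time 4
(row=1, col=2): c = -1.0133 + -0.3900i → escape time 8
(row=1, col=3): c = -0.5200 + -0.3900i → escape time 8
(row=2, col=0): c = -2.0000 + -0.7900i → escape time 1
(row=2, col=1): c = -1.5067 + -0.7900i → escape time 3
(row=2, col=2): c = -1.0133 + -0.7900i → escape time 3
(row=2, col=3): c = -0.5200 + -0.7900i → escape time 5

Answer: 1888
1488
1335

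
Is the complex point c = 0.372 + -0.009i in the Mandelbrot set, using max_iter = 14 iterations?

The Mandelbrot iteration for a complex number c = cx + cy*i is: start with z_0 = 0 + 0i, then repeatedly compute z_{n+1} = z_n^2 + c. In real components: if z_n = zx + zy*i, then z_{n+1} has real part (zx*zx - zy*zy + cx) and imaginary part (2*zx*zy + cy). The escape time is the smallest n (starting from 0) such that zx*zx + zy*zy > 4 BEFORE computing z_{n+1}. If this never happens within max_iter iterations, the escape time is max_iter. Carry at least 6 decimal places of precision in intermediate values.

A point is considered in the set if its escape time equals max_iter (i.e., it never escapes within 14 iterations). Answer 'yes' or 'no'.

Answer: no

Derivation:
z_0 = 0 + 0i, c = 0.3720 + -0.0090i
Iter 1: z = 0.3720 + -0.0090i, |z|^2 = 0.1385
Iter 2: z = 0.5103 + -0.0157i, |z|^2 = 0.2607
Iter 3: z = 0.6322 + -0.0250i, |z|^2 = 0.4003
Iter 4: z = 0.7710 + -0.0406i, |z|^2 = 0.5961
Iter 5: z = 0.9648 + -0.0717i, |z|^2 = 0.9360
Iter 6: z = 1.2977 + -0.1473i, |z|^2 = 1.7057
Iter 7: z = 2.0343 + -0.3912i, |z|^2 = 4.2915
Escaped at iteration 7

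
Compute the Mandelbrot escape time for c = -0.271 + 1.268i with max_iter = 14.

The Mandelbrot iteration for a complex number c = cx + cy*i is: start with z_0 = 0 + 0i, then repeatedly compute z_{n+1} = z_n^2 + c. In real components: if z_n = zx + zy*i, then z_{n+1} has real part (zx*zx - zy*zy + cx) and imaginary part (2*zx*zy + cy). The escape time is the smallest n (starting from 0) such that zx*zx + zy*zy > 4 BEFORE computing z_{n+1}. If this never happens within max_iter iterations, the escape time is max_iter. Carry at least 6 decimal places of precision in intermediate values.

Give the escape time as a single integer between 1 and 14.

Answer: 3

Derivation:
z_0 = 0 + 0i, c = -0.2710 + 1.2680i
Iter 1: z = -0.2710 + 1.2680i, |z|^2 = 1.6813
Iter 2: z = -1.8054 + 0.5807i, |z|^2 = 3.5967
Iter 3: z = 2.6511 + -0.8289i, |z|^2 = 7.7157
Escaped at iteration 3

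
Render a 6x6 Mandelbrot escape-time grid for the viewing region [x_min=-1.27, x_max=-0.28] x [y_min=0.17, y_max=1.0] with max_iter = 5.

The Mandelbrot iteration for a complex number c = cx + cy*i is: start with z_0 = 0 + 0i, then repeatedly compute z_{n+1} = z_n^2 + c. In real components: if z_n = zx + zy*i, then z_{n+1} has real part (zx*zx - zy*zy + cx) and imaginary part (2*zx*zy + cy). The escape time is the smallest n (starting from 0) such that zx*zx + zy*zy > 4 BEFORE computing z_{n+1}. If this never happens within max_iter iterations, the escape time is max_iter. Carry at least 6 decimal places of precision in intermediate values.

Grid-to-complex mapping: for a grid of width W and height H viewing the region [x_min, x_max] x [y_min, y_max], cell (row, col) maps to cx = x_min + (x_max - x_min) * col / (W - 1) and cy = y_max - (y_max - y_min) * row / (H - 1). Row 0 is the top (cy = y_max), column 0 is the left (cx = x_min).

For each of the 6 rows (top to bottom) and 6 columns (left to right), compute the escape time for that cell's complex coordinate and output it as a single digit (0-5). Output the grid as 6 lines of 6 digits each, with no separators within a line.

Answer: 333445
334455
344555
455555
555555
555555

Derivation:
(row=0, col=0): c = -1.2700 + 1.0000i → escape time 3
(row=0, col=1): c = -1.0720 + 1.0000i → escape time 3
(row=0, col=2): c = -0.8740 + 1.0000i → escape time 3
(row=0, col=3): c = -0.6760 + 1.0000i → escape time 4
(row=0, col=4): c = -0.4780 + 1.0000i → escape time 4
(row=0, col=5): c = -0.2800 + 1.0000i → escape time 5
(row=1, col=0): c = -1.2700 + 0.8340i → escape time 3
(row=1, col=1): c = -1.0720 + 0.8340i → escape time 3
(row=1, col=2): c = -0.8740 + 0.8340i → escape time 4
(row=1, col=3): c = -0.6760 + 0.8340i → escape time 4
(row=1, col=4): c = -0.4780 + 0.8340i → escape time 5
(row=1, col=5): c = -0.2800 + 0.8340i → escape time 5
(row=2, col=0): c = -1.2700 + 0.6680i → escape time 3
(row=2, col=1): c = -1.0720 + 0.6680i → escape time 4
(row=2, col=2): c = -0.8740 + 0.6680i → escape time 4
(row=2, col=3): c = -0.6760 + 0.6680i → escape time 5
(row=2, col=4): c = -0.4780 + 0.6680i → escape time 5
(row=2, col=5): c = -0.2800 + 0.6680i → escape time 5
(row=3, col=0): c = -1.2700 + 0.5020i → escape time 4
(row=3, col=1): c = -1.0720 + 0.5020i → escape time 5
(row=3, col=2): c = -0.8740 + 0.5020i → escape time 5
(row=3, col=3): c = -0.6760 + 0.5020i → escape time 5
(row=3, col=4): c = -0.4780 + 0.5020i → escape time 5
(row=3, col=5): c = -0.2800 + 0.5020i → escape time 5
(row=4, col=0): c = -1.2700 + 0.3360i → escape time 5
(row=4, col=1): c = -1.0720 + 0.3360i → escape time 5
(row=4, col=2): c = -0.8740 + 0.3360i → escape time 5
(row=4, col=3): c = -0.6760 + 0.3360i → escape time 5
(row=4, col=4): c = -0.4780 + 0.3360i → escape time 5
(row=4, col=5): c = -0.2800 + 0.3360i → escape time 5
(row=5, col=0): c = -1.2700 + 0.1700i → escape time 5
(row=5, col=1): c = -1.0720 + 0.1700i → escape time 5
(row=5, col=2): c = -0.8740 + 0.1700i → escape time 5
(row=5, col=3): c = -0.6760 + 0.1700i → escape time 5
(row=5, col=4): c = -0.4780 + 0.1700i → escape time 5
(row=5, col=5): c = -0.2800 + 0.1700i → escape time 5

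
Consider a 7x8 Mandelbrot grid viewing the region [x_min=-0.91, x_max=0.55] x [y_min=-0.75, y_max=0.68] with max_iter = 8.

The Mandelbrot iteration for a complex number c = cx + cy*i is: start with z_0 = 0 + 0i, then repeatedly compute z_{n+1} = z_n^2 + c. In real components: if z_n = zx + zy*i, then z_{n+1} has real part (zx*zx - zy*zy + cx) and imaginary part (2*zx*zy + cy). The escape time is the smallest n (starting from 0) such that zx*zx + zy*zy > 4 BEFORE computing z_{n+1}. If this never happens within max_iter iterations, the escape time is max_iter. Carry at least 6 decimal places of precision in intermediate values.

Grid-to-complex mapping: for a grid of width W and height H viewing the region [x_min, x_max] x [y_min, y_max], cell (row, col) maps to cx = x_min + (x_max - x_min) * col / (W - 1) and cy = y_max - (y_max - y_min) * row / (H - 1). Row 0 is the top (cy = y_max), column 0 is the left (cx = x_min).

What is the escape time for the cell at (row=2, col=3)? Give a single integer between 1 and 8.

z_0 = 0 + 0i, c = -0.1800 + 0.2714i
Iter 1: z = -0.1800 + 0.2714i, |z|^2 = 0.1061
Iter 2: z = -0.2213 + 0.1737i, |z|^2 = 0.0791
Iter 3: z = -0.1612 + 0.1946i, |z|^2 = 0.0638
Iter 4: z = -0.1919 + 0.2087i, |z|^2 = 0.0804
Iter 5: z = -0.1867 + 0.1913i, |z|^2 = 0.0715
Iter 6: z = -0.1817 + 0.2000i, |z|^2 = 0.0730
Iter 7: z = -0.1870 + 0.1987i, |z|^2 = 0.0745

Answer: 8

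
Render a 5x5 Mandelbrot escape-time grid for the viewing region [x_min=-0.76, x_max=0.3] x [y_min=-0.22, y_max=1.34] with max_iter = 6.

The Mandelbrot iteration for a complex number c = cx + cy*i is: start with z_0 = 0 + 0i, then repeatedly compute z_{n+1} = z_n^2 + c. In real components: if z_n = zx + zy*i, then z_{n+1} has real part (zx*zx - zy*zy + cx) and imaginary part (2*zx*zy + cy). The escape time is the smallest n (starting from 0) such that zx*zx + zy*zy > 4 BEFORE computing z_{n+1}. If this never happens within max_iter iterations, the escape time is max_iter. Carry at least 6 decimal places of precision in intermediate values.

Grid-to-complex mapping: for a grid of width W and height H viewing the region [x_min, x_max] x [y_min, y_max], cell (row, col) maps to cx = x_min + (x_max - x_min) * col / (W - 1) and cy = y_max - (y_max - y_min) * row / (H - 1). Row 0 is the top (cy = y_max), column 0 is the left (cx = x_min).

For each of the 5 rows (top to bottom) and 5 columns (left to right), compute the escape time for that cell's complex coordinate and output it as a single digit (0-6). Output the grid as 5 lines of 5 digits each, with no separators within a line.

(row=0, col=0): c = -0.7600 + 1.3400i → escape time 2
(row=0, col=1): c = -0.4950 + 1.3400i → escape time 2
(row=0, col=2): c = -0.2300 + 1.3400i → escape time 2
(row=0, col=3): c = 0.0350 + 1.3400i → escape time 2
(row=0, col=4): c = 0.3000 + 1.3400i → escape time 2
(row=1, col=0): c = -0.7600 + 0.9500i → escape time 3
(row=1, col=1): c = -0.4950 + 0.9500i → escape time 4
(row=1, col=2): c = -0.2300 + 0.9500i → escape time 6
(row=1, col=3): c = 0.0350 + 0.9500i → escape time 6
(row=1, col=4): c = 0.3000 + 0.9500i → escape time 4
(row=2, col=0): c = -0.7600 + 0.5600i → escape time 6
(row=2, col=1): c = -0.4950 + 0.5600i → escape time 6
(row=2, col=2): c = -0.2300 + 0.5600i → escape time 6
(row=2, col=3): c = 0.0350 + 0.5600i → escape time 6
(row=2, col=4): c = 0.3000 + 0.5600i → escape time 6
(row=3, col=0): c = -0.7600 + 0.1700i → escape time 6
(row=3, col=1): c = -0.4950 + 0.1700i → escape time 6
(row=3, col=2): c = -0.2300 + 0.1700i → escape time 6
(row=3, col=3): c = 0.0350 + 0.1700i → escape time 6
(row=3, col=4): c = 0.3000 + 0.1700i → escape time 6
(row=4, col=0): c = -0.7600 + -0.2200i → escape time 6
(row=4, col=1): c = -0.4950 + -0.2200i → escape time 6
(row=4, col=2): c = -0.2300 + -0.2200i → escape time 6
(row=4, col=3): c = 0.0350 + -0.2200i → escape time 6
(row=4, col=4): c = 0.3000 + -0.2200i → escape time 6

Answer: 22222
34664
66666
66666
66666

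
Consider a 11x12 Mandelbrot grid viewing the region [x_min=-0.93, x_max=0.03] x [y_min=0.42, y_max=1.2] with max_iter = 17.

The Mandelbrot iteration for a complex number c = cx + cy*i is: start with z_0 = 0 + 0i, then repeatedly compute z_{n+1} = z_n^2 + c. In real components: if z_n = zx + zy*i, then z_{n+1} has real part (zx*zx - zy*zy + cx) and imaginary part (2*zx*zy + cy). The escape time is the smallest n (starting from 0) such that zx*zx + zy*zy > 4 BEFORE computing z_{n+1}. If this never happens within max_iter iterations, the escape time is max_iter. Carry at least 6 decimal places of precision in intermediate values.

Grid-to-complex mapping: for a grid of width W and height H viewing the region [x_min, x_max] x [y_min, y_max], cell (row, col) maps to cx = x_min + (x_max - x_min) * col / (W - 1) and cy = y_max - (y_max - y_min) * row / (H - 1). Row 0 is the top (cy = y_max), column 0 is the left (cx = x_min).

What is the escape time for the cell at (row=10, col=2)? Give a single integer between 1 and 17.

Answer: 7

Derivation:
z_0 = 0 + 0i, c = -0.7380 + 0.4909i
Iter 1: z = -0.7380 + 0.4909i, |z|^2 = 0.7856
Iter 2: z = -0.4343 + -0.2337i, |z|^2 = 0.2433
Iter 3: z = -0.6039 + 0.6939i, |z|^2 = 0.8462
Iter 4: z = -0.8547 + -0.3472i, |z|^2 = 0.8512
Iter 5: z = -0.1280 + 1.0845i, |z|^2 = 1.1926
Iter 6: z = -1.8978 + 0.2133i, |z|^2 = 3.6472
Iter 7: z = 2.8182 + -0.3187i, |z|^2 = 8.0437
Escaped at iteration 7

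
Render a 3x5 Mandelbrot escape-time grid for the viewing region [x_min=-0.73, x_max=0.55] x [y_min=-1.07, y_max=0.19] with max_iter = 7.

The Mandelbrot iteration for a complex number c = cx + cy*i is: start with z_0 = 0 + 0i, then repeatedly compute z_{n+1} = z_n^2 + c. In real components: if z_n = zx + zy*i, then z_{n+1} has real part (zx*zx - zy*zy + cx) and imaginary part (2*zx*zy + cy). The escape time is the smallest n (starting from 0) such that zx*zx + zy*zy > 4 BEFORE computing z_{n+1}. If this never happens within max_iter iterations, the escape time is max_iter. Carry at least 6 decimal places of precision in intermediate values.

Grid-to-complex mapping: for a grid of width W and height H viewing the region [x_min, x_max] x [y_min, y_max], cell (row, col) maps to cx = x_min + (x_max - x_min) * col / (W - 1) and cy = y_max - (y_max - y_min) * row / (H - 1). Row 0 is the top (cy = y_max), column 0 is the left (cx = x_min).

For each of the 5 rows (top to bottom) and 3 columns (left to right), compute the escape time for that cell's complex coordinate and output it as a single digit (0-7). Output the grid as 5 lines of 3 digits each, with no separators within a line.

Answer: 774
774
774
473
362

Derivation:
(row=0, col=0): c = -0.7300 + 0.1900i → escape time 7
(row=0, col=1): c = -0.0900 + 0.1900i → escape time 7
(row=0, col=2): c = 0.5500 + 0.1900i → escape time 4
(row=1, col=0): c = -0.7300 + -0.1250i → escape time 7
(row=1, col=1): c = -0.0900 + -0.1250i → escape time 7
(row=1, col=2): c = 0.5500 + -0.1250i → escape time 4
(row=2, col=0): c = -0.7300 + -0.4400i → escape time 7
(row=2, col=1): c = -0.0900 + -0.4400i → escape time 7
(row=2, col=2): c = 0.5500 + -0.4400i → escape time 4
(row=3, col=0): c = -0.7300 + -0.7550i → escape time 4
(row=3, col=1): c = -0.0900 + -0.7550i → escape time 7
(row=3, col=2): c = 0.5500 + -0.7550i → escape time 3
(row=4, col=0): c = -0.7300 + -1.0700i → escape time 3
(row=4, col=1): c = -0.0900 + -1.0700i → escape time 6
(row=4, col=2): c = 0.5500 + -1.0700i → escape time 2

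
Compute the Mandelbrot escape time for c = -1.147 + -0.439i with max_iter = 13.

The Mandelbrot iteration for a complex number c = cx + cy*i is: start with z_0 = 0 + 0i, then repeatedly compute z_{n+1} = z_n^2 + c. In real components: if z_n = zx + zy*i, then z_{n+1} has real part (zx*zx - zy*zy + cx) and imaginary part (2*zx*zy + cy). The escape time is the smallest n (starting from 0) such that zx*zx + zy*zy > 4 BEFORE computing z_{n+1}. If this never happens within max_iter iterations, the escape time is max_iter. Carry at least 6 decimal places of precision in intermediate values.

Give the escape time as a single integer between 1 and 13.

z_0 = 0 + 0i, c = -1.1470 + -0.4390i
Iter 1: z = -1.1470 + -0.4390i, |z|^2 = 1.5083
Iter 2: z = -0.0241 + 0.5681i, |z|^2 = 0.3233
Iter 3: z = -1.4691 + -0.4664i, |z|^2 = 2.3758
Iter 4: z = 0.7938 + 0.9314i, |z|^2 = 1.4976
Iter 5: z = -1.3844 + 1.0396i, |z|^2 = 2.9973
Iter 6: z = -0.3113 + -3.3174i, |z|^2 = 11.1024
Escaped at iteration 6

Answer: 6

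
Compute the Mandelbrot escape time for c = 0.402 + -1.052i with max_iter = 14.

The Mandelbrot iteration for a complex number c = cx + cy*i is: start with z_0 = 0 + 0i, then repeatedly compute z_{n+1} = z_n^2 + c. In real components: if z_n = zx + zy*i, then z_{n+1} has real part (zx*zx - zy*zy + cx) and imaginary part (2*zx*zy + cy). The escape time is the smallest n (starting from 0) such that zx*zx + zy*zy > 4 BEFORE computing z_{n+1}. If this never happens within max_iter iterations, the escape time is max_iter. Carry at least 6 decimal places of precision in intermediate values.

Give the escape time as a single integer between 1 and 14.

Answer: 3

Derivation:
z_0 = 0 + 0i, c = 0.4020 + -1.0520i
Iter 1: z = 0.4020 + -1.0520i, |z|^2 = 1.2683
Iter 2: z = -0.5431 + -1.8978i, |z|^2 = 3.8966
Iter 3: z = -2.9047 + 1.0094i, |z|^2 = 9.4563
Escaped at iteration 3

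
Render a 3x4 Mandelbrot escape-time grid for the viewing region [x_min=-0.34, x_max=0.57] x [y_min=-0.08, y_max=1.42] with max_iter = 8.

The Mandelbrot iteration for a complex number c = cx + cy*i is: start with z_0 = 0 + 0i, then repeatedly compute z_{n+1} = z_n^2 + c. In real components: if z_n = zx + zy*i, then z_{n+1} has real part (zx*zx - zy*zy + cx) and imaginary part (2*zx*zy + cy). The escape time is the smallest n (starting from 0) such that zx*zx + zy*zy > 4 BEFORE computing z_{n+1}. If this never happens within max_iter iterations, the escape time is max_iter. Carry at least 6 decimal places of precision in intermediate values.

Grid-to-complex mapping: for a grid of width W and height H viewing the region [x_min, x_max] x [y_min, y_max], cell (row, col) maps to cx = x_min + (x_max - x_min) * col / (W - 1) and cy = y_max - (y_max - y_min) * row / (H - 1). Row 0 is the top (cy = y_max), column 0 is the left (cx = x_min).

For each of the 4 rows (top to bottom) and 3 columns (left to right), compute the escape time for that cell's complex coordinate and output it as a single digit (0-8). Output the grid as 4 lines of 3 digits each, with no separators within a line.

Answer: 222
553
884
884

Derivation:
(row=0, col=0): c = -0.3400 + 1.4200i → escape time 2
(row=0, col=1): c = 0.1150 + 1.4200i → escape time 2
(row=0, col=2): c = 0.5700 + 1.4200i → escape time 2
(row=1, col=0): c = -0.3400 + 0.9200i → escape time 5
(row=1, col=1): c = 0.1150 + 0.9200i → escape time 5
(row=1, col=2): c = 0.5700 + 0.9200i → escape time 3
(row=2, col=0): c = -0.3400 + 0.4200i → escape time 8
(row=2, col=1): c = 0.1150 + 0.4200i → escape time 8
(row=2, col=2): c = 0.5700 + 0.4200i → escape time 4
(row=3, col=0): c = -0.3400 + -0.0800i → escape time 8
(row=3, col=1): c = 0.1150 + -0.0800i → escape time 8
(row=3, col=2): c = 0.5700 + -0.0800i → escape time 4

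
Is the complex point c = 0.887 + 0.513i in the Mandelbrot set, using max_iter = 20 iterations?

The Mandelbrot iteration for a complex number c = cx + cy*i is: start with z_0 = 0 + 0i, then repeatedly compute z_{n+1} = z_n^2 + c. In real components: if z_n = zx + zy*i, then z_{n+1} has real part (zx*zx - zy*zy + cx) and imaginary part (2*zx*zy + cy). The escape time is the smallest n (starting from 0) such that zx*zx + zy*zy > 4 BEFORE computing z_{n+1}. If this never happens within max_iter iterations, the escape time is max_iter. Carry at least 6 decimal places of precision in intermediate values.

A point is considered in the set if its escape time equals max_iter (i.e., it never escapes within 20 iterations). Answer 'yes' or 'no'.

z_0 = 0 + 0i, c = 0.8870 + 0.5130i
Iter 1: z = 0.8870 + 0.5130i, |z|^2 = 1.0499
Iter 2: z = 1.4106 + 1.4231i, |z|^2 = 4.0149
Escaped at iteration 2

Answer: no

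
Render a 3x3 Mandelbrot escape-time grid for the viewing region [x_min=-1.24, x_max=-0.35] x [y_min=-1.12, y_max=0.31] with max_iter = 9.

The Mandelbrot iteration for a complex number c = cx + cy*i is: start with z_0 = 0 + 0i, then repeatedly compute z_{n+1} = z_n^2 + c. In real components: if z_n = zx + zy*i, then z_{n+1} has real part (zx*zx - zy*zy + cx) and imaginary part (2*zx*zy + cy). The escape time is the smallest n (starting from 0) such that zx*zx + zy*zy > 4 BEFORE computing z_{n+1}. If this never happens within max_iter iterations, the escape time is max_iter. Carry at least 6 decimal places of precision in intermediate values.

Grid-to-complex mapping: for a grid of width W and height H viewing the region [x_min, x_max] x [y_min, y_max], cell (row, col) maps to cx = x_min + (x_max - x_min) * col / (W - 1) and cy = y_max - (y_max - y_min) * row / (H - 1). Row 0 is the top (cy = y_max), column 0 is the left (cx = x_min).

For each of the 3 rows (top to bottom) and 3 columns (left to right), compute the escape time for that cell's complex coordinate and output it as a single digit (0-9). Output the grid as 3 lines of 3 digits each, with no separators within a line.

Answer: 999
979
334

Derivation:
(row=0, col=0): c = -1.2400 + 0.3100i → escape time 9
(row=0, col=1): c = -0.7950 + 0.3100i → escape time 9
(row=0, col=2): c = -0.3500 + 0.3100i → escape time 9
(row=1, col=0): c = -1.2400 + -0.4050i → escape time 9
(row=1, col=1): c = -0.7950 + -0.4050i → escape time 7
(row=1, col=2): c = -0.3500 + -0.4050i → escape time 9
(row=2, col=0): c = -1.2400 + -1.1200i → escape time 3
(row=2, col=1): c = -0.7950 + -1.1200i → escape time 3
(row=2, col=2): c = -0.3500 + -1.1200i → escape time 4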